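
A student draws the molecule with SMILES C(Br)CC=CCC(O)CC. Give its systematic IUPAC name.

8-bromooct-5-en-3-ol

Counting along the main chain through the –OH group and the multiple bond gives 8 carbons: the parent is octane.
The principal characteristic group is an alcohol (–OH), named with the suffix -ol.
A C=C double bond in the chain gives the infix -ene-.
The numbering direction is chosen so that numbering from this end puts the hydroxyl group at C-3 rather than C-6.
This places the hydroxyl at C-3; the double bond between C-5 and C-6; a bromo group at C-8.
Putting it together: 8-bromooct-5-en-3-ol.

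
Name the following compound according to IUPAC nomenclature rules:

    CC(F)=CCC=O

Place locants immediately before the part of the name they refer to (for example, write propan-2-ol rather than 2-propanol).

4-fluoropent-3-enal

Counting along the main chain through the –CHO group and the multiple bond gives 5 carbons: the parent is pentane.
The principal characteristic group is an aldehyde (terminal –CHO), named with the suffix -al.
A C=C double bond in the chain gives the infix -ene-.
Choose the numbering such that the aldehyde carbon is C-1 by definition.
That gives the double bond between C-3 and C-4; a fluoro group at C-4.
Assembling the pieces gives 4-fluoropent-3-enal.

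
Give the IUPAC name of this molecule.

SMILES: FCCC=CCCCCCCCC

1-fluorododec-3-ene

The longest chain bearing the multiple bond is 12 carbons long (dodecane).
The chain contains a C=C double bond, so the unsaturation ending is -ene.
Number the chain so that numbering from this end puts the double bond at C-3 rather than C-9.
That gives the double bond between C-3 and C-4; a fluoro group at C-1.
Putting it together: 1-fluorododec-3-ene.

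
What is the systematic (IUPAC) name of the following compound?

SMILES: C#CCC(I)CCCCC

Counting along the main chain through the multiple bond gives 9 carbons: the parent is nonane.
A C≡C triple bond in the chain gives the infix -yne-.
The numbering direction is chosen so that numbering from this end puts the triple bond at C-1 rather than C-8.
With this numbering: the triple bond between C-1 and C-2; an iodo group at C-4.
Putting it together: 4-iodonon-1-yne.

4-iodonon-1-yne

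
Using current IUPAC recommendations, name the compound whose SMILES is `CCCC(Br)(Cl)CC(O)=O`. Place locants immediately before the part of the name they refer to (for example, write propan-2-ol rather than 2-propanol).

3-bromo-3-chlorohexanoic acid

The longest carbon chain that includes the –COOH group has 6 carbons, so the parent hydride is hexane.
A carboxylic acid (terminal –COOH) is the principal characteristic group, giving the suffix -oic acid.
The numbering direction is chosen so that the carboxylic acid carbon is C-1 by definition.
This places a bromo group at C-3; a chloro group at C-3.
Substituent prefixes are cited in alphabetical order (multiplying prefixes like di-/tri- are ignored for ordering).
The name is 3-bromo-3-chlorohexanoic acid.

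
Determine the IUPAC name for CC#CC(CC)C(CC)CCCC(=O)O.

5,6-diethylnon-7-ynoic acid

Counting along the main chain through the –COOH group and the multiple bond gives 9 carbons: the parent is nonane.
The principal characteristic group is a carboxylic acid (terminal –COOH), named with the suffix -oic acid.
A C≡C triple bond in the chain gives the infix -yne-.
The numbering direction is chosen so that the carboxylic acid carbon is C-1 by definition.
This places the triple bond between C-7 and C-8; ethyl groups at C-5 and C-6.
Assembling the pieces gives 5,6-diethylnon-7-ynoic acid.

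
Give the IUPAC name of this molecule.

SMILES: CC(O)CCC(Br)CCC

Counting along the main chain through the –OH group gives 8 carbons: the parent is octane.
The highest-priority functional group is an alcohol (–OH), so the name ends in -ol.
The numbering direction is chosen so that numbering from this end puts the hydroxyl group at C-2 rather than C-7.
This places the hydroxyl at C-2; a bromo group at C-5.
The name is 5-bromooctan-2-ol.

5-bromooctan-2-ol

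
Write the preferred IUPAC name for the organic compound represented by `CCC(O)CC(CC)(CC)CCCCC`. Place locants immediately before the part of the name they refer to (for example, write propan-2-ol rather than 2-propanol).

5,5-diethyldecan-3-ol

The longest carbon chain that includes the –OH group has 10 carbons, so the parent hydride is decane.
The principal characteristic group is an alcohol (–OH), named with the suffix -ol.
Number the chain so that numbering from this end puts the hydroxyl group at C-3 rather than C-8.
That gives the hydroxyl at C-3; two ethyl groups at C-5.
Putting it together: 5,5-diethyldecan-3-ol.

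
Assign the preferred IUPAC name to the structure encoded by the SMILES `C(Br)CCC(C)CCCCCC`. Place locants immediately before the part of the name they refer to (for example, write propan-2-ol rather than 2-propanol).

The parent chain contains 10 carbons (decane).
Number the chain so that the substituent locant set {1,4} is lower than {7,10} at the first point of difference.
With this numbering: a bromo group at C-1; a methyl group at C-4.
Substituent prefixes are cited in alphabetical order (multiplying prefixes like di-/tri- are ignored for ordering).
The name is 1-bromo-4-methyldecane.

1-bromo-4-methyldecane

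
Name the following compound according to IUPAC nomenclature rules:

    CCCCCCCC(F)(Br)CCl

2-bromo-1-chloro-2-fluorononane

The longest carbon chain is 9 atoms: the parent is nonane.
The numbering direction is chosen so that the substituent locant set {1,2,2} is lower than {8,8,9} at the first point of difference.
This places a bromo group at C-2; a chloro group at C-1; a fluoro group at C-2.
The substituents are ordered alphabetically, ignoring any di-/tri- multipliers.
Assembling the pieces gives 2-bromo-1-chloro-2-fluorononane.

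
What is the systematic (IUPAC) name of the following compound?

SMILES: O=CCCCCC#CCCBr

9-bromonon-6-ynal

Counting along the main chain through the –CHO group and the multiple bond gives 9 carbons: the parent is nonane.
The highest-priority functional group is an aldehyde (terminal –CHO), so the name ends in -al.
There is one C≡C triple bond, indicated by the ending -yne.
Number the chain so that the aldehyde carbon is C-1 by definition.
That gives the triple bond between C-6 and C-7; a bromo group at C-9.
Putting it together: 9-bromonon-6-ynal.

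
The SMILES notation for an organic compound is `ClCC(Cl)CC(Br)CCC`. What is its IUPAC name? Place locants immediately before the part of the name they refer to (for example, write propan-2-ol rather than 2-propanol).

4-bromo-1,2-dichloroheptane

The longest continuous carbon chain has 7 atoms, so the parent hydride is heptane.
Number the chain so that the substituent locant set {1,2,4} is lower than {4,6,7} at the first point of difference.
That gives a bromo group at C-4; chloro groups at C-1 and C-2.
Prefixes are listed alphabetically: bromo, chloro.
The name is 4-bromo-1,2-dichloroheptane.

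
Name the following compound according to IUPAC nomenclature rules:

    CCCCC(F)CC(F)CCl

1-chloro-2,4-difluorooctane

The longest carbon chain is 8 atoms: the parent is octane.
The numbering direction is chosen so that the substituent locant set {1,2,4} is lower than {5,7,8} at the first point of difference.
With this numbering: a chloro group at C-1; fluoro groups at C-2 and C-4.
Substituent prefixes are cited in alphabetical order (multiplying prefixes like di-/tri- are ignored for ordering).
The name is 1-chloro-2,4-difluorooctane.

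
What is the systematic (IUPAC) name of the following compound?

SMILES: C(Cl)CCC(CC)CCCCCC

The parent chain contains 10 carbons (decane).
The numbering direction is chosen so that the substituent locant set {1,4} is lower than {7,10} at the first point of difference.
This places a chloro group at C-1; an ethyl group at C-4.
The substituents are ordered alphabetically, ignoring any di-/tri- multipliers.
Assembling the pieces gives 1-chloro-4-ethyldecane.

1-chloro-4-ethyldecane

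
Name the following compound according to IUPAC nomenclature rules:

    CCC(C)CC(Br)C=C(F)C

The longest carbon chain that includes the multiple bond has 8 carbons, so the parent hydride is octane.
The chain contains a C=C double bond, so the unsaturation ending is -ene.
Number the chain so that numbering from this end puts the double bond at C-2 rather than C-6.
With this numbering: the double bond between C-2 and C-3; a bromo group at C-4; a fluoro group at C-2; a methyl group at C-6.
The substituents are ordered alphabetically, ignoring any di-/tri- multipliers.
Assembling the pieces gives 4-bromo-2-fluoro-6-methyloct-2-ene.

4-bromo-2-fluoro-6-methyloct-2-ene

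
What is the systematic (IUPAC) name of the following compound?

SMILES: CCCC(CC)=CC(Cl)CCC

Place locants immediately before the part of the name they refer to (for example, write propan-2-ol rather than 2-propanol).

Counting along the main chain through the multiple bond gives 9 carbons: the parent is nonane.
The chain contains a C=C double bond, so the unsaturation ending is -ene.
Choose the numbering such that numbering from this end puts the double bond at C-4 rather than C-5.
That gives the double bond between C-4 and C-5; a chloro group at C-6; an ethyl group at C-4.
The substituents are ordered alphabetically, ignoring any di-/tri- multipliers.
Putting it together: 6-chloro-4-ethylnon-4-ene.

6-chloro-4-ethylnon-4-ene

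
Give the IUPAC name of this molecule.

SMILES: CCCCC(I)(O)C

2-iodohexan-2-ol

Counting along the main chain through the –OH group gives 6 carbons: the parent is hexane.
The principal characteristic group is an alcohol (–OH), named with the suffix -ol.
Choose the numbering such that numbering from this end puts the hydroxyl group at C-2 rather than C-5.
This places the hydroxyl at C-2; an iodo group at C-2.
Putting it together: 2-iodohexan-2-ol.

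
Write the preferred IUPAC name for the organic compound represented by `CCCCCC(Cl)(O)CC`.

3-chlorooctan-3-ol

The longest chain bearing the –OH group is 8 carbons long (octane).
The principal characteristic group is an alcohol (–OH), named with the suffix -ol.
The numbering direction is chosen so that numbering from this end puts the hydroxyl group at C-3 rather than C-6.
This places the hydroxyl at C-3; a chloro group at C-3.
The name is 3-chlorooctan-3-ol.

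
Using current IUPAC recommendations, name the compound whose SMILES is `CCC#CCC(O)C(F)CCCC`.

Counting along the main chain through the –OH group and the multiple bond gives 11 carbons: the parent is undecane.
The principal characteristic group is an alcohol (–OH), named with the suffix -ol.
A C≡C triple bond in the chain gives the infix -yne-.
Choose the numbering such that numbering from this end puts the triple bond at C-3 rather than C-8.
With this numbering: the hydroxyl at C-6; the triple bond between C-3 and C-4; a fluoro group at C-7.
Assembling the pieces gives 7-fluoroundec-3-yn-6-ol.

7-fluoroundec-3-yn-6-ol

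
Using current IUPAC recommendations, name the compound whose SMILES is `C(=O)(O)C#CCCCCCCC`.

Counting along the main chain through the –COOH group and the multiple bond gives 10 carbons: the parent is decane.
The principal characteristic group is a carboxylic acid (terminal –COOH), named with the suffix -oic acid.
There is one C≡C triple bond, indicated by the ending -yne.
Choose the numbering such that the carboxylic acid carbon is C-1 by definition.
That gives the triple bond between C-2 and C-3.
The name is dec-2-ynoic acid.

dec-2-ynoic acid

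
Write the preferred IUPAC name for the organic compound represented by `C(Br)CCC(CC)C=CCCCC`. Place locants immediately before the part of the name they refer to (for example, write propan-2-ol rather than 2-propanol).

Counting along the main chain through the multiple bond gives 10 carbons: the parent is decane.
There is one C=C double bond, indicated by the ending -ene.
Number the chain so that the substituent locant set {1,4} is lower than {7,10} at the first point of difference.
That gives the double bond between C-5 and C-6; a bromo group at C-1; an ethyl group at C-4.
Substituent prefixes are cited in alphabetical order (multiplying prefixes like di-/tri- are ignored for ordering).
Assembling the pieces gives 1-bromo-4-ethyldec-5-ene.

1-bromo-4-ethyldec-5-ene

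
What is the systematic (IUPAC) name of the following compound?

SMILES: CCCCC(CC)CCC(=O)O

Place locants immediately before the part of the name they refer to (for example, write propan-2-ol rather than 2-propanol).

4-ethyloctanoic acid

The longest chain bearing the –COOH group is 8 carbons long (octane).
A carboxylic acid (terminal –COOH) is the principal characteristic group, giving the suffix -oic acid.
The numbering direction is chosen so that the carboxylic acid carbon is C-1 by definition.
With this numbering: an ethyl group at C-4.
Putting it together: 4-ethyloctanoic acid.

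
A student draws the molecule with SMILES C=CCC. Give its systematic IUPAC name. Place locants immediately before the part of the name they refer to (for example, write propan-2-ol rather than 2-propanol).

The longest carbon chain that includes the multiple bond has 4 carbons, so the parent hydride is butane.
A C=C double bond in the chain gives the infix -ene-.
The numbering direction is chosen so that numbering from this end puts the double bond at C-1 rather than C-3.
With this numbering: the double bond between C-1 and C-2.
The name is but-1-ene.

but-1-ene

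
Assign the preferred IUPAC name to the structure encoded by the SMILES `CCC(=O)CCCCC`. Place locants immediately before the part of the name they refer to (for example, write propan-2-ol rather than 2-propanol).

Counting along the main chain through the carbonyl gives 8 carbons: the parent is octane.
The principal characteristic group is a ketone (C=O on an internal carbon), named with the suffix -one.
Number the chain so that numbering from this end puts the carbonyl group at C-3 rather than C-6.
This places the carbonyl at C-3.
Assembling the pieces gives octan-3-one.

octan-3-one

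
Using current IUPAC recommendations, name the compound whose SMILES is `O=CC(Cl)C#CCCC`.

The longest chain bearing the –CHO group and the multiple bond is 7 carbons long (heptane).
An aldehyde (terminal –CHO) is the principal characteristic group, giving the suffix -al.
The chain contains a C≡C triple bond, so the unsaturation ending is -yne.
Number the chain so that the aldehyde carbon is C-1 by definition.
That gives the triple bond between C-3 and C-4; a chloro group at C-2.
Putting it together: 2-chlorohept-3-ynal.

2-chlorohept-3-ynal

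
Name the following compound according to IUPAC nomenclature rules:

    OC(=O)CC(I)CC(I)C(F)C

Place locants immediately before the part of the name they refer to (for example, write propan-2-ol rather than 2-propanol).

6-fluoro-3,5-diiodoheptanoic acid

Counting along the main chain through the –COOH group gives 7 carbons: the parent is heptane.
A carboxylic acid (terminal –COOH) is the principal characteristic group, giving the suffix -oic acid.
The numbering direction is chosen so that the carboxylic acid carbon is C-1 by definition.
This places a fluoro group at C-6; iodo groups at C-3 and C-5.
Substituent prefixes are cited in alphabetical order (multiplying prefixes like di-/tri- are ignored for ordering).
The name is 6-fluoro-3,5-diiodoheptanoic acid.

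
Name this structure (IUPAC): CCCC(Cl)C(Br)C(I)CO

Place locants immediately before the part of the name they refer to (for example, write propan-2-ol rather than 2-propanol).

3-bromo-4-chloro-2-iodoheptan-1-ol

Counting along the main chain through the –OH group gives 7 carbons: the parent is heptane.
The principal characteristic group is an alcohol (–OH), named with the suffix -ol.
Choose the numbering such that numbering from this end puts the hydroxyl group at C-1 rather than C-7.
With this numbering: the hydroxyl at C-1; a bromo group at C-3; a chloro group at C-4; an iodo group at C-2.
The substituents are ordered alphabetically, ignoring any di-/tri- multipliers.
Putting it together: 3-bromo-4-chloro-2-iodoheptan-1-ol.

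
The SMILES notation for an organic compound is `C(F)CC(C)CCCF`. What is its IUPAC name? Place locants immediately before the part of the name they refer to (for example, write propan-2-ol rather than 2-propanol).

1,6-difluoro-3-methylhexane

The parent chain contains 6 carbons (hexane).
Choose the numbering such that the substituent locant set {1,3,6} is lower than {1,4,6} at the first point of difference.
This places fluoro groups at C-1 and C-6; a methyl group at C-3.
Substituent prefixes are cited in alphabetical order (multiplying prefixes like di-/tri- are ignored for ordering).
Assembling the pieces gives 1,6-difluoro-3-methylhexane.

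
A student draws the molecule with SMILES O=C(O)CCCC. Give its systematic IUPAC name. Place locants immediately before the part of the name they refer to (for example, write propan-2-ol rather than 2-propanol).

pentanoic acid

The longest chain bearing the –COOH group is 5 carbons long (pentane).
The principal characteristic group is a carboxylic acid (terminal –COOH), named with the suffix -oic acid.
The numbering direction is chosen so that the carboxylic acid carbon is C-1 by definition.
The name is pentanoic acid.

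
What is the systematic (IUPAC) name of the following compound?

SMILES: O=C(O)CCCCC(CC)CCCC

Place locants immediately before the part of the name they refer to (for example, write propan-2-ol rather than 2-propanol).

6-ethyldecanoic acid

The longest chain bearing the –COOH group is 10 carbons long (decane).
The highest-priority functional group is a carboxylic acid (terminal –COOH), so the name ends in -oic acid.
Choose the numbering such that the carboxylic acid carbon is C-1 by definition.
This places an ethyl group at C-6.
Putting it together: 6-ethyldecanoic acid.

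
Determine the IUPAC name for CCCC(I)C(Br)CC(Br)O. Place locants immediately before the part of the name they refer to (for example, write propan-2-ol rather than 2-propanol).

Counting along the main chain through the –OH group gives 7 carbons: the parent is heptane.
The principal characteristic group is an alcohol (–OH), named with the suffix -ol.
Choose the numbering such that numbering from this end puts the hydroxyl group at C-1 rather than C-7.
This places the hydroxyl at C-1; bromo groups at C-1 and C-3; an iodo group at C-4.
Substituent prefixes are cited in alphabetical order (multiplying prefixes like di-/tri- are ignored for ordering).
The name is 1,3-dibromo-4-iodoheptan-1-ol.

1,3-dibromo-4-iodoheptan-1-ol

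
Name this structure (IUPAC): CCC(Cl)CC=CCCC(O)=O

Counting along the main chain through the –COOH group and the multiple bond gives 9 carbons: the parent is nonane.
The highest-priority functional group is a carboxylic acid (terminal –COOH), so the name ends in -oic acid.
The chain contains a C=C double bond, so the unsaturation ending is -ene.
The numbering direction is chosen so that the carboxylic acid carbon is C-1 by definition.
This places the double bond between C-4 and C-5; a chloro group at C-7.
Putting it together: 7-chloronon-4-enoic acid.

7-chloronon-4-enoic acid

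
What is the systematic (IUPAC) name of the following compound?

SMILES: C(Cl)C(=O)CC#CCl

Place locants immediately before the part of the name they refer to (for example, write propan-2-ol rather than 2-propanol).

The longest chain bearing the carbonyl and the multiple bond is 5 carbons long (pentane).
The principal characteristic group is a ketone (C=O on an internal carbon), named with the suffix -one.
The chain contains a C≡C triple bond, so the unsaturation ending is -yne.
The numbering direction is chosen so that numbering from this end puts the carbonyl group at C-2 rather than C-4.
That gives the carbonyl at C-2; the triple bond between C-4 and C-5; chloro groups at C-1 and C-5.
The name is 1,5-dichloropent-4-yn-2-one.

1,5-dichloropent-4-yn-2-one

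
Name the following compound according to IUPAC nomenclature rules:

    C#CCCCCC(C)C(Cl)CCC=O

The longest chain bearing the –CHO group and the multiple bond is 11 carbons long (undecane).
An aldehyde (terminal –CHO) is the principal characteristic group, giving the suffix -al.
A C≡C triple bond in the chain gives the infix -yne-.
Choose the numbering such that the aldehyde carbon is C-1 by definition.
With this numbering: the triple bond between C-10 and C-11; a chloro group at C-4; a methyl group at C-5.
Prefixes are listed alphabetically: chloro, methyl.
Assembling the pieces gives 4-chloro-5-methylundec-10-ynal.

4-chloro-5-methylundec-10-ynal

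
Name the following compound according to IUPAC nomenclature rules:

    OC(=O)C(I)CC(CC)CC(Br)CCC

Counting along the main chain through the –COOH group gives 9 carbons: the parent is nonane.
A carboxylic acid (terminal –COOH) is the principal characteristic group, giving the suffix -oic acid.
Choose the numbering such that the carboxylic acid carbon is C-1 by definition.
With this numbering: a bromo group at C-6; an ethyl group at C-4; an iodo group at C-2.
The substituents are ordered alphabetically, ignoring any di-/tri- multipliers.
The name is 6-bromo-4-ethyl-2-iodononanoic acid.

6-bromo-4-ethyl-2-iodononanoic acid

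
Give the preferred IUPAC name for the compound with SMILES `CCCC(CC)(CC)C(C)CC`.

The parent chain contains 7 carbons (heptane).
Choose the numbering such that the substituent locant set {3,4,4} is lower than {4,4,5} at the first point of difference.
With this numbering: two ethyl groups at C-4; a methyl group at C-3.
The substituents are ordered alphabetically, ignoring any di-/tri- multipliers.
Putting it together: 4,4-diethyl-3-methylheptane.

4,4-diethyl-3-methylheptane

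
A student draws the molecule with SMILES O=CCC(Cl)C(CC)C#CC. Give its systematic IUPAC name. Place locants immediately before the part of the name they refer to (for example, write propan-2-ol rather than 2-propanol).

3-chloro-4-ethylhept-5-ynal

The longest chain bearing the –CHO group and the multiple bond is 7 carbons long (heptane).
An aldehyde (terminal –CHO) is the principal characteristic group, giving the suffix -al.
There is one C≡C triple bond, indicated by the ending -yne.
Choose the numbering such that the aldehyde carbon is C-1 by definition.
That gives the triple bond between C-5 and C-6; a chloro group at C-3; an ethyl group at C-4.
Substituent prefixes are cited in alphabetical order (multiplying prefixes like di-/tri- are ignored for ordering).
The name is 3-chloro-4-ethylhept-5-ynal.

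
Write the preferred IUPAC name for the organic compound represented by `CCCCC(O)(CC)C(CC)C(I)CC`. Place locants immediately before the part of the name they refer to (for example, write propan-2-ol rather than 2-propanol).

4,5-diethyl-3-iodononan-5-ol

Counting along the main chain through the –OH group gives 9 carbons: the parent is nonane.
An alcohol (–OH) is the principal characteristic group, giving the suffix -ol.
The numbering direction is chosen so that the substituent locant set {3,4,5} is lower than {5,6,7} at the first point of difference.
With this numbering: the hydroxyl at C-5; ethyl groups at C-4 and C-5; an iodo group at C-3.
Substituent prefixes are cited in alphabetical order (multiplying prefixes like di-/tri- are ignored for ordering).
The name is 4,5-diethyl-3-iodononan-5-ol.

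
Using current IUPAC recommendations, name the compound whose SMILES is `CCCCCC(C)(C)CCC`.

The longest carbon chain is 9 atoms: the parent is nonane.
Choose the numbering such that the substituent locant set {4,4} is lower than {6,6} at the first point of difference.
This places two methyl groups at C-4.
The name is 4,4-dimethylnonane.

4,4-dimethylnonane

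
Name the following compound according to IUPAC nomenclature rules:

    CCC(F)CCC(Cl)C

The longest continuous carbon chain has 7 atoms, so the parent hydride is heptane.
The numbering direction is chosen so that the substituent locant set {2,5} is lower than {3,6} at the first point of difference.
With this numbering: a chloro group at C-2; a fluoro group at C-5.
Prefixes are listed alphabetically: chloro, fluoro.
Assembling the pieces gives 2-chloro-5-fluoroheptane.

2-chloro-5-fluoroheptane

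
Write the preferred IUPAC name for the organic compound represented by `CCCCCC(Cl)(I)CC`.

The longest carbon chain is 8 atoms: the parent is octane.
Number the chain so that the substituent locant set {3,3} is lower than {6,6} at the first point of difference.
This places a chloro group at C-3; an iodo group at C-3.
Prefixes are listed alphabetically: chloro, iodo.
Putting it together: 3-chloro-3-iodooctane.

3-chloro-3-iodooctane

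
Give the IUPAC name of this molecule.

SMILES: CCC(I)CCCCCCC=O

The longest chain bearing the –CHO group is 10 carbons long (decane).
The highest-priority functional group is an aldehyde (terminal –CHO), so the name ends in -al.
Number the chain so that the aldehyde carbon is C-1 by definition.
That gives an iodo group at C-8.
Putting it together: 8-iododecanal.

8-iododecanal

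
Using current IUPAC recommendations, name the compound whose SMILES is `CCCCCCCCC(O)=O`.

nonanoic acid

Counting along the main chain through the –COOH group gives 9 carbons: the parent is nonane.
The principal characteristic group is a carboxylic acid (terminal –COOH), named with the suffix -oic acid.
Choose the numbering such that the carboxylic acid carbon is C-1 by definition.
Assembling the pieces gives nonanoic acid.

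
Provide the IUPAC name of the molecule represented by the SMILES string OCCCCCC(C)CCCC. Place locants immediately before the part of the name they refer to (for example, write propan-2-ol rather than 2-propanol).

6-methyldecan-1-ol

The longest chain bearing the –OH group is 10 carbons long (decane).
The highest-priority functional group is an alcohol (–OH), so the name ends in -ol.
The numbering direction is chosen so that numbering from this end puts the hydroxyl group at C-1 rather than C-10.
This places the hydroxyl at C-1; a methyl group at C-6.
Putting it together: 6-methyldecan-1-ol.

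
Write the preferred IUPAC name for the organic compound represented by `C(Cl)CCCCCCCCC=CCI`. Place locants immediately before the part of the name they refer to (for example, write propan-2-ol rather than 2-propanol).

The longest chain bearing the multiple bond is 12 carbons long (dodecane).
A C=C double bond in the chain gives the infix -ene-.
The numbering direction is chosen so that numbering from this end puts the double bond at C-2 rather than C-10.
That gives the double bond between C-2 and C-3; a chloro group at C-12; an iodo group at C-1.
Substituent prefixes are cited in alphabetical order (multiplying prefixes like di-/tri- are ignored for ordering).
The name is 12-chloro-1-iodododec-2-ene.

12-chloro-1-iodododec-2-ene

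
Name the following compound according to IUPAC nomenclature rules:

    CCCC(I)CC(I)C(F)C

The parent chain contains 8 carbons (octane).
Number the chain so that the substituent locant set {2,3,5} is lower than {4,6,7} at the first point of difference.
This places a fluoro group at C-2; iodo groups at C-3 and C-5.
The substituents are ordered alphabetically, ignoring any di-/tri- multipliers.
Assembling the pieces gives 2-fluoro-3,5-diiodooctane.

2-fluoro-3,5-diiodooctane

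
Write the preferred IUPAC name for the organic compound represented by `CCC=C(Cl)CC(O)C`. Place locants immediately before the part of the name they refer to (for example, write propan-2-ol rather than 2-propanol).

The longest chain bearing the –OH group and the multiple bond is 7 carbons long (heptane).
The principal characteristic group is an alcohol (–OH), named with the suffix -ol.
A C=C double bond in the chain gives the infix -ene-.
Choose the numbering such that numbering from this end puts the hydroxyl group at C-2 rather than C-6.
That gives the hydroxyl at C-2; the double bond between C-4 and C-5; a chloro group at C-4.
Assembling the pieces gives 4-chlorohept-4-en-2-ol.

4-chlorohept-4-en-2-ol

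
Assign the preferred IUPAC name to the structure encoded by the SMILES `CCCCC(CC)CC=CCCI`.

The longest carbon chain that includes the multiple bond has 10 carbons, so the parent hydride is decane.
The chain contains a C=C double bond, so the unsaturation ending is -ene.
Choose the numbering such that numbering from this end puts the double bond at C-3 rather than C-7.
That gives the double bond between C-3 and C-4; an ethyl group at C-6; an iodo group at C-1.
The substituents are ordered alphabetically, ignoring any di-/tri- multipliers.
Assembling the pieces gives 6-ethyl-1-iododec-3-ene.

6-ethyl-1-iododec-3-ene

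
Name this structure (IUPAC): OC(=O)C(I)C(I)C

2,3-diiodobutanoic acid

The longest carbon chain that includes the –COOH group has 4 carbons, so the parent hydride is butane.
A carboxylic acid (terminal –COOH) is the principal characteristic group, giving the suffix -oic acid.
Choose the numbering such that the carboxylic acid carbon is C-1 by definition.
That gives iodo groups at C-2 and C-3.
The name is 2,3-diiodobutanoic acid.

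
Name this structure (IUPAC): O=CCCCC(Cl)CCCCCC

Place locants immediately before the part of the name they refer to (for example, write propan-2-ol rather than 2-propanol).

5-chloroundecanal

Counting along the main chain through the –CHO group gives 11 carbons: the parent is undecane.
The principal characteristic group is an aldehyde (terminal –CHO), named with the suffix -al.
Choose the numbering such that the aldehyde carbon is C-1 by definition.
This places a chloro group at C-5.
Putting it together: 5-chloroundecanal.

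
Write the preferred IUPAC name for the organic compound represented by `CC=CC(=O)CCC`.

hept-2-en-4-one

The longest carbon chain that includes the carbonyl and the multiple bond has 7 carbons, so the parent hydride is heptane.
A ketone (C=O on an internal carbon) is the principal characteristic group, giving the suffix -one.
There is one C=C double bond, indicated by the ending -ene.
Choose the numbering such that numbering from this end puts the double bond at C-2 rather than C-5.
With this numbering: the carbonyl at C-4; the double bond between C-2 and C-3.
Putting it together: hept-2-en-4-one.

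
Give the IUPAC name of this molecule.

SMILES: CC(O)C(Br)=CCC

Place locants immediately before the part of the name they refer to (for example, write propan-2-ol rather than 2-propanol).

3-bromohex-3-en-2-ol

Counting along the main chain through the –OH group and the multiple bond gives 6 carbons: the parent is hexane.
The highest-priority functional group is an alcohol (–OH), so the name ends in -ol.
The chain contains a C=C double bond, so the unsaturation ending is -ene.
The numbering direction is chosen so that numbering from this end puts the hydroxyl group at C-2 rather than C-5.
This places the hydroxyl at C-2; the double bond between C-3 and C-4; a bromo group at C-3.
The name is 3-bromohex-3-en-2-ol.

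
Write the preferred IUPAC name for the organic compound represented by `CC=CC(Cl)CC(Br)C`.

6-bromo-4-chlorohept-2-ene

The longest carbon chain that includes the multiple bond has 7 carbons, so the parent hydride is heptane.
There is one C=C double bond, indicated by the ending -ene.
The numbering direction is chosen so that numbering from this end puts the double bond at C-2 rather than C-5.
That gives the double bond between C-2 and C-3; a bromo group at C-6; a chloro group at C-4.
Substituent prefixes are cited in alphabetical order (multiplying prefixes like di-/tri- are ignored for ordering).
The name is 6-bromo-4-chlorohept-2-ene.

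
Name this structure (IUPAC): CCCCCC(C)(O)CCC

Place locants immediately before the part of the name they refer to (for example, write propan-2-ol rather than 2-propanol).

4-methylnonan-4-ol

The longest carbon chain that includes the –OH group has 9 carbons, so the parent hydride is nonane.
The highest-priority functional group is an alcohol (–OH), so the name ends in -ol.
The numbering direction is chosen so that numbering from this end puts the hydroxyl group at C-4 rather than C-6.
That gives the hydroxyl at C-4; a methyl group at C-4.
The name is 4-methylnonan-4-ol.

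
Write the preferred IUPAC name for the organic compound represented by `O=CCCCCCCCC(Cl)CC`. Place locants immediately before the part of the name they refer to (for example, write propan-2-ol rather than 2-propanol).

Counting along the main chain through the –CHO group gives 11 carbons: the parent is undecane.
An aldehyde (terminal –CHO) is the principal characteristic group, giving the suffix -al.
Choose the numbering such that the aldehyde carbon is C-1 by definition.
With this numbering: a chloro group at C-9.
Assembling the pieces gives 9-chloroundecanal.

9-chloroundecanal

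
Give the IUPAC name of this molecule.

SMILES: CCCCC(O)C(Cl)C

2-chloroheptan-3-ol

The longest chain bearing the –OH group is 7 carbons long (heptane).
The principal characteristic group is an alcohol (–OH), named with the suffix -ol.
The numbering direction is chosen so that numbering from this end puts the hydroxyl group at C-3 rather than C-5.
That gives the hydroxyl at C-3; a chloro group at C-2.
Putting it together: 2-chloroheptan-3-ol.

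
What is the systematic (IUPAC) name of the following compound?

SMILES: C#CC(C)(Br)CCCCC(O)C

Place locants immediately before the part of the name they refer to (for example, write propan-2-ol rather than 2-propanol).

The longest carbon chain that includes the –OH group and the multiple bond has 9 carbons, so the parent hydride is nonane.
An alcohol (–OH) is the principal characteristic group, giving the suffix -ol.
A C≡C triple bond in the chain gives the infix -yne-.
Choose the numbering such that numbering from this end puts the hydroxyl group at C-2 rather than C-8.
That gives the hydroxyl at C-2; the triple bond between C-8 and C-9; a bromo group at C-7; a methyl group at C-7.
Prefixes are listed alphabetically: bromo, methyl.
Assembling the pieces gives 7-bromo-7-methylnon-8-yn-2-ol.

7-bromo-7-methylnon-8-yn-2-ol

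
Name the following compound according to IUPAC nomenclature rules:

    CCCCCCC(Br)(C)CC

3-bromo-3-methylnonane

The longest continuous carbon chain has 9 atoms, so the parent hydride is nonane.
The numbering direction is chosen so that the substituent locant set {3,3} is lower than {7,7} at the first point of difference.
This places a bromo group at C-3; a methyl group at C-3.
Substituent prefixes are cited in alphabetical order (multiplying prefixes like di-/tri- are ignored for ordering).
Assembling the pieces gives 3-bromo-3-methylnonane.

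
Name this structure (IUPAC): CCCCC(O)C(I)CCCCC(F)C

11-fluoro-6-iodododecan-5-ol

The longest carbon chain that includes the –OH group has 12 carbons, so the parent hydride is dodecane.
The principal characteristic group is an alcohol (–OH), named with the suffix -ol.
The numbering direction is chosen so that numbering from this end puts the hydroxyl group at C-5 rather than C-8.
This places the hydroxyl at C-5; a fluoro group at C-11; an iodo group at C-6.
The substituents are ordered alphabetically, ignoring any di-/tri- multipliers.
Putting it together: 11-fluoro-6-iodododecan-5-ol.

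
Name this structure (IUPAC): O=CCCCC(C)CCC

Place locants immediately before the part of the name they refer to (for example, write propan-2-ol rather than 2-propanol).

5-methyloctanal

Counting along the main chain through the –CHO group gives 8 carbons: the parent is octane.
The highest-priority functional group is an aldehyde (terminal –CHO), so the name ends in -al.
The numbering direction is chosen so that the aldehyde carbon is C-1 by definition.
With this numbering: a methyl group at C-5.
Assembling the pieces gives 5-methyloctanal.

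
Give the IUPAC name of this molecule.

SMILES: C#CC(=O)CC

pent-1-yn-3-one

The longest chain bearing the carbonyl and the multiple bond is 5 carbons long (pentane).
A ketone (C=O on an internal carbon) is the principal characteristic group, giving the suffix -one.
There is one C≡C triple bond, indicated by the ending -yne.
The numbering direction is chosen so that numbering from this end puts the triple bond at C-1 rather than C-4.
That gives the carbonyl at C-3; the triple bond between C-1 and C-2.
Putting it together: pent-1-yn-3-one.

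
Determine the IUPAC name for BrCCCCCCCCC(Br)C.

1,9-dibromodecane

The longest continuous carbon chain has 10 atoms, so the parent hydride is decane.
The numbering direction is chosen so that the substituent locant set {1,9} is lower than {2,10} at the first point of difference.
With this numbering: bromo groups at C-1 and C-9.
The name is 1,9-dibromodecane.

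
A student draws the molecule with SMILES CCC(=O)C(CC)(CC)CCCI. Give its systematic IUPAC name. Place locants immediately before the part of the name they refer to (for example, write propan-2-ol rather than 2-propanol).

4,4-diethyl-7-iodoheptan-3-one

The longest carbon chain that includes the carbonyl has 7 carbons, so the parent hydride is heptane.
The principal characteristic group is a ketone (C=O on an internal carbon), named with the suffix -one.
The numbering direction is chosen so that numbering from this end puts the carbonyl group at C-3 rather than C-5.
This places the carbonyl at C-3; two ethyl groups at C-4; an iodo group at C-7.
The substituents are ordered alphabetically, ignoring any di-/tri- multipliers.
Putting it together: 4,4-diethyl-7-iodoheptan-3-one.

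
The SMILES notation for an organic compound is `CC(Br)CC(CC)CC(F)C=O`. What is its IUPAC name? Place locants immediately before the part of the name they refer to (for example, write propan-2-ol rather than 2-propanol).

The longest chain bearing the –CHO group is 7 carbons long (heptane).
An aldehyde (terminal –CHO) is the principal characteristic group, giving the suffix -al.
The numbering direction is chosen so that the aldehyde carbon is C-1 by definition.
This places a bromo group at C-6; an ethyl group at C-4; a fluoro group at C-2.
The substituents are ordered alphabetically, ignoring any di-/tri- multipliers.
The name is 6-bromo-4-ethyl-2-fluoroheptanal.

6-bromo-4-ethyl-2-fluoroheptanal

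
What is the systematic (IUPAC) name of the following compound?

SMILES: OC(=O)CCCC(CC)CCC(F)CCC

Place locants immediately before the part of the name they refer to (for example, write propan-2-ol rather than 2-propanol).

5-ethyl-8-fluoroundecanoic acid

The longest carbon chain that includes the –COOH group has 11 carbons, so the parent hydride is undecane.
The principal characteristic group is a carboxylic acid (terminal –COOH), named with the suffix -oic acid.
The numbering direction is chosen so that the carboxylic acid carbon is C-1 by definition.
That gives an ethyl group at C-5; a fluoro group at C-8.
Prefixes are listed alphabetically: ethyl, fluoro.
Assembling the pieces gives 5-ethyl-8-fluoroundecanoic acid.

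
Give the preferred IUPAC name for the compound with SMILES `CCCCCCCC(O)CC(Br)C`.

Counting along the main chain through the –OH group gives 11 carbons: the parent is undecane.
The highest-priority functional group is an alcohol (–OH), so the name ends in -ol.
Choose the numbering such that numbering from this end puts the hydroxyl group at C-4 rather than C-8.
With this numbering: the hydroxyl at C-4; a bromo group at C-2.
Assembling the pieces gives 2-bromoundecan-4-ol.

2-bromoundecan-4-ol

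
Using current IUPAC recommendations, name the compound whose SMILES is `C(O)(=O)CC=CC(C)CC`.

The longest chain bearing the –COOH group and the multiple bond is 7 carbons long (heptane).
The highest-priority functional group is a carboxylic acid (terminal –COOH), so the name ends in -oic acid.
The chain contains a C=C double bond, so the unsaturation ending is -ene.
Choose the numbering such that the carboxylic acid carbon is C-1 by definition.
This places the double bond between C-3 and C-4; a methyl group at C-5.
Putting it together: 5-methylhept-3-enoic acid.

5-methylhept-3-enoic acid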